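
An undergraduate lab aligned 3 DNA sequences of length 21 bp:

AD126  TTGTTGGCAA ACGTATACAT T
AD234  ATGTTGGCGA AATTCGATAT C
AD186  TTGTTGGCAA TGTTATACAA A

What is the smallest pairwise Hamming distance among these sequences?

Pairwise Hamming distances:
  AD126 vs AD234: 8
  AD126 vs AD186: 5
  AD234 vs AD186: 9
The smallest is 5, between AD126 and AD186.

5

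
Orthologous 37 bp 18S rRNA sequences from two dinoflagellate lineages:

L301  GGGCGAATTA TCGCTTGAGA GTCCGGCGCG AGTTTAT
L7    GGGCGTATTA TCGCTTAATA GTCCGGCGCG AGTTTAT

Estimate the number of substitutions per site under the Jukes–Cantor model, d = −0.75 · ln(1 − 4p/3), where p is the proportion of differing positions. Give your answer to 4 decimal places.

0.0858

The sequences differ at positions 6 (A/T), 17 (G/A), 19 (G/T).
p = 3/37 = 0.081081.
d = −0.75 · ln(1 − (4/3)·0.081081) = −0.75 · ln(0.891892) = −0.75 · (-0.114410) = 0.0858.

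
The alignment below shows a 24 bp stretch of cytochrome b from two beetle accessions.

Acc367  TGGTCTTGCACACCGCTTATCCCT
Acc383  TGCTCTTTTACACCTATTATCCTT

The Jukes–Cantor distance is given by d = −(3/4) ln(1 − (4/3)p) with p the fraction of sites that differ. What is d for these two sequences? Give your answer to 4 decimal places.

Differing sites — 3:G/C; 8:G/T; 9:C/T; 15:G/T; 16:C/A; 23:C/T.
p = 6/24 = 0.250000.
d = −0.75 · ln(1 − (4/3)·0.250000) = −0.75 · ln(0.666667) = −0.75 · (-0.405465) = 0.3041.

0.3041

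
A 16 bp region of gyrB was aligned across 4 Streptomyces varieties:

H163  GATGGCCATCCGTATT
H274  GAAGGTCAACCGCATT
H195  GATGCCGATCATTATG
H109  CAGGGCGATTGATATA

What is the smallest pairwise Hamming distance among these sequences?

4

Pairwise Hamming distances:
  H163 vs H274: 4
  H163 vs H195: 5
  H163 vs H109: 7
  H274 vs H195: 9
  H274 vs H109: 10
  H195 vs H109: 7
The smallest is 4, between H163 and H274.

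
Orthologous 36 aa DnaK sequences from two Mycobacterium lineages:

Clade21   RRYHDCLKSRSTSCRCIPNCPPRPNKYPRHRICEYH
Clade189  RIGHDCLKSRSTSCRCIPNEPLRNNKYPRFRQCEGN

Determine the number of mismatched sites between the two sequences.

9

Differing sites — 2:R/I; 3:Y/G; 20:C/E; 22:P/L; 24:P/N; 30:H/F; 32:I/Q; 35:Y/G; 36:H/N.
That gives 9 mismatches out of 36 aligned sites, so the Hamming distance is 9.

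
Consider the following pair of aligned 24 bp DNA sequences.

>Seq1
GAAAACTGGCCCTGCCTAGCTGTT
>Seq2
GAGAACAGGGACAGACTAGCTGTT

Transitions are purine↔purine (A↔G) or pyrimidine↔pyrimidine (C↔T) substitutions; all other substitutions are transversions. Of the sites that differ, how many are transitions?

The sequences differ at positions 3 (A/G, transition), 7 (T/A, transversion), 10 (C/G, transversion), 11 (C/A, transversion), 13 (T/A, transversion), 15 (C/A, transversion).
Of the 6 differences, 1 transition and 5 transversions, so the answer is 1.

1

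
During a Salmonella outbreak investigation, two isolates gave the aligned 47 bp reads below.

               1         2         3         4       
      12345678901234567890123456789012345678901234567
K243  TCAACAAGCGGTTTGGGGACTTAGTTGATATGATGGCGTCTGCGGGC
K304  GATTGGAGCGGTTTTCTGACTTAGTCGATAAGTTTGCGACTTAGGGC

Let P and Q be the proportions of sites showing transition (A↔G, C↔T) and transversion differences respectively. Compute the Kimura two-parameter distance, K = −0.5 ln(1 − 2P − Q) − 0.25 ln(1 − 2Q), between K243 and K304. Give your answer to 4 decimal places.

0.4679

Differing sites — 1:T/G (Tv); 2:C/A (Tv); 3:A/T (Tv); 4:A/T (Tv); 5:C/G (Tv); 6:A/G (Ti); 15:G/T (Tv); 16:G/C (Tv); 17:G/T (Tv); 26:T/C (Ti); 31:T/A (Tv); 33:A/T (Tv); 35:G/T (Tv); 39:T/A (Tv); 42:G/T (Tv); 43:C/A (Tv).
Of the 16 differences, 2 transitions and 14 transversions over 47 sites: P = 2/47 = 0.042553, Q = 14/47 = 0.297872.
d = −0.5·ln(0.617022) − 0.25·ln(0.404256) = −0.5·(-0.482851) − 0.25·(-0.905707) = 0.4679.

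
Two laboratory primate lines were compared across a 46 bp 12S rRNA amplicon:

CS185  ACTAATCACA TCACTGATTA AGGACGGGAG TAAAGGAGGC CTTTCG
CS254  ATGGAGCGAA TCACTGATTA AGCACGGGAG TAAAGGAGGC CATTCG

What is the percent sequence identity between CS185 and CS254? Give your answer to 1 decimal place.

The sequences differ at positions 2 (C/T), 3 (T/G), 4 (A/G), 6 (T/G), 8 (A/G), 9 (C/A), 23 (G/C), 42 (T/A).
38 of the 46 sites match, so the percent identity is 38/46 × 100 = 82.6%.

82.6%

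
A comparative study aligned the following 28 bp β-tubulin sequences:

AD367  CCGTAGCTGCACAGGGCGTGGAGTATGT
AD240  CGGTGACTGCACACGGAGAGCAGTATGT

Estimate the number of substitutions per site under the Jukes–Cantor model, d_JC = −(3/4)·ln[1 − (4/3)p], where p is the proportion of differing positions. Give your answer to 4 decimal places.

Mismatches occur at site 2 (C→G), site 5 (A→G), site 6 (G→A), site 14 (G→C), site 17 (C→A), site 19 (T→A), site 21 (G→C).
p = 7/28 = 0.250000.
d = −0.75 · ln(1 − (4/3)·0.250000) = −0.75 · ln(0.666667) = −0.75 · (-0.405465) = 0.3041.

0.3041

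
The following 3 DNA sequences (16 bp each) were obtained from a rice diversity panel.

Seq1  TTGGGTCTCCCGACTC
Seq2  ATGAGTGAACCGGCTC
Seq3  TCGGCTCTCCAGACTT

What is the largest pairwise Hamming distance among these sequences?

10

Pairwise Hamming distances:
  Seq1 vs Seq2: 6
  Seq1 vs Seq3: 4
  Seq2 vs Seq3: 10
The largest is 10, between Seq2 and Seq3.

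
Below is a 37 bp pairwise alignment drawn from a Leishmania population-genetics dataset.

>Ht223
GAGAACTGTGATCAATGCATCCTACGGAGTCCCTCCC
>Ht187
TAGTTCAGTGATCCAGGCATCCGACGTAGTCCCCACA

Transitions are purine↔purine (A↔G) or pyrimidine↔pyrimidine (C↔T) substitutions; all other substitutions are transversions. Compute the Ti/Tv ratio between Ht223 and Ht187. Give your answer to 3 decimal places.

0.100

The sequences differ at positions 1 (G/T, transversion), 4 (A/T, transversion), 5 (A/T, transversion), 7 (T/A, transversion), 14 (A/C, transversion), 16 (T/G, transversion), 23 (T/G, transversion), 27 (G/T, transversion), 34 (T/C, transition), 35 (C/A, transversion), 37 (C/A, transversion).
Of the 11 differences, 1 transition and 10 transversions, so Ti/Tv = 1/10 = 0.100.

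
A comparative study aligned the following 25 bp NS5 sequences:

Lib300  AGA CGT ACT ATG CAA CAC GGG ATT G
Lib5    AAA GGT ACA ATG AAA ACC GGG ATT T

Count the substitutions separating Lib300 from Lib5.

Differing sites — 2:G/A; 4:C/G; 9:T/A; 13:C/A; 16:C/A; 17:A/C; 25:G/T.
That gives 7 mismatches out of 25 aligned sites, so the Hamming distance is 7.

7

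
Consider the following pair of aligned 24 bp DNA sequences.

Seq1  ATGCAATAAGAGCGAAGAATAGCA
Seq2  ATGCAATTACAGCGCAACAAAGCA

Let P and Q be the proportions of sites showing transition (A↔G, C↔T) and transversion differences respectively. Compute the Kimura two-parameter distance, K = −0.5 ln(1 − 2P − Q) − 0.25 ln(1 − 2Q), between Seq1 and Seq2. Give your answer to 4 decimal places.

The sequences differ at positions 8 (A/T, transversion), 10 (G/C, transversion), 15 (A/C, transversion), 17 (G/A, transition), 18 (A/C, transversion), 20 (T/A, transversion).
Of the 6 differences, 1 transition and 5 transversions over 24 sites: P = 1/24 = 0.041667, Q = 5/24 = 0.208333.
d = −0.5·ln(0.708333) − 0.25·ln(0.583334) = −0.5·(-0.344841) − 0.25·(-0.538995) = 0.3072.

0.3072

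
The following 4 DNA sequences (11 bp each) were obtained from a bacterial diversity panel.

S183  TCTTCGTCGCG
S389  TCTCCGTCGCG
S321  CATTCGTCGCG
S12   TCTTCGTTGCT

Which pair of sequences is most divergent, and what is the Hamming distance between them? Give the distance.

4

Pairwise Hamming distances:
  S183 vs S389: 1
  S183 vs S321: 2
  S183 vs S12: 2
  S389 vs S321: 3
  S389 vs S12: 3
  S321 vs S12: 4
The largest is 4, between S321 and S12.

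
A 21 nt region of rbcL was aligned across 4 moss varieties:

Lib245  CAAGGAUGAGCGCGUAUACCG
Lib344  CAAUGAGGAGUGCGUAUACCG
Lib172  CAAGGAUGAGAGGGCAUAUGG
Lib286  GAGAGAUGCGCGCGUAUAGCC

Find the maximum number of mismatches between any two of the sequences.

Pairwise Hamming distances:
  Lib245 vs Lib344: 3
  Lib245 vs Lib172: 5
  Lib245 vs Lib286: 6
  Lib344 vs Lib172: 7
  Lib344 vs Lib286: 8
  Lib172 vs Lib286: 10
The largest is 10, between Lib172 and Lib286.

10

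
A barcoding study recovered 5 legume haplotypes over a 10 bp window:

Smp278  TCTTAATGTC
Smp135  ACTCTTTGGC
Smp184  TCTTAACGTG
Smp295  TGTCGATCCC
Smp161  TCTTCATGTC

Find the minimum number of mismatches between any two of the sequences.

1

Pairwise Hamming distances:
  Smp278 vs Smp135: 5
  Smp278 vs Smp184: 2
  Smp278 vs Smp295: 5
  Smp278 vs Smp161: 1
  Smp135 vs Smp184: 7
  Smp135 vs Smp295: 6
  Smp135 vs Smp161: 5
  Smp184 vs Smp295: 7
  Smp184 vs Smp161: 3
  Smp295 vs Smp161: 5
The smallest is 1, between Smp278 and Smp161.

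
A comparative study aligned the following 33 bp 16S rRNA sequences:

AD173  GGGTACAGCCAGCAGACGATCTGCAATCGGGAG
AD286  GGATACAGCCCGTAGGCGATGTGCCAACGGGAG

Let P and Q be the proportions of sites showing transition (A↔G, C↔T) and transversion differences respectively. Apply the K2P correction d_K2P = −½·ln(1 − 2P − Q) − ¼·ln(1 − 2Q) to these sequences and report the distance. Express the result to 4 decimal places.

0.2499

Differing sites — 3:G/A (Ti); 11:A/C (Tv); 13:C/T (Ti); 16:A/G (Ti); 21:C/G (Tv); 25:A/C (Tv); 27:T/A (Tv).
Of the 7 differences, 3 transitions and 4 transversions over 33 sites: P = 3/33 = 0.090909, Q = 4/33 = 0.121212.
d = −0.5·ln(0.696970) − 0.25·ln(0.757576) = −0.5·(-0.361013) − 0.25·(-0.277631) = 0.2499.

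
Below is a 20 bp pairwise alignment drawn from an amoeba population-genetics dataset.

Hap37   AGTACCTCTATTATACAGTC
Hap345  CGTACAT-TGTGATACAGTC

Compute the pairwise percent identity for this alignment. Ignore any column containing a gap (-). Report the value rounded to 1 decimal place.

78.9%

Excluding the 1 gap column leaves 19 comparable sites.
Mismatches occur at site 1 (A→C), site 6 (C→A), site 10 (A→G), site 12 (T→G).
15 of the 19 comparable sites match, so the percent identity is 15/19 × 100 = 78.9%.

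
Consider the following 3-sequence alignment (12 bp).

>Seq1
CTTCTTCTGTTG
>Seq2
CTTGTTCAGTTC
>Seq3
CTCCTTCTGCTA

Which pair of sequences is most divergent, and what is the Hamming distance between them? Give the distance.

5

Pairwise Hamming distances:
  Seq1 vs Seq2: 3
  Seq1 vs Seq3: 3
  Seq2 vs Seq3: 5
The largest is 5, between Seq2 and Seq3.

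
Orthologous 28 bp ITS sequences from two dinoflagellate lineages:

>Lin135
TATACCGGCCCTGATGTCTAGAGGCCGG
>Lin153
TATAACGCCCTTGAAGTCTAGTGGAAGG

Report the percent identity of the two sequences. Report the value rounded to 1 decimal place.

Mismatches occur at site 5 (C/A), site 8 (G/C), site 11 (C/T), site 15 (T/A), site 22 (A/T), site 25 (C/A), site 26 (C/A).
21 of the 28 sites match, so the percent identity is 21/28 × 100 = 75.0%.

75.0%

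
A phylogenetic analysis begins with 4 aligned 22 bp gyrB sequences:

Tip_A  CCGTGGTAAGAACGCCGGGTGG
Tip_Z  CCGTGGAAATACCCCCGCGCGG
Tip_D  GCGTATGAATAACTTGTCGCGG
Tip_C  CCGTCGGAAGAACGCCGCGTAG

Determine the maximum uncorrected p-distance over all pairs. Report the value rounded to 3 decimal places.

Pairwise Hamming distances:
  Tip_A vs Tip_Z: 6
  Tip_A vs Tip_D: 11
  Tip_A vs Tip_C: 4
  Tip_Z vs Tip_D: 9
  Tip_Z vs Tip_C: 7
  Tip_D vs Tip_C: 10
The largest is 11 mismatches, between Tip_A and Tip_D; p = 11/22 = 0.500.

0.500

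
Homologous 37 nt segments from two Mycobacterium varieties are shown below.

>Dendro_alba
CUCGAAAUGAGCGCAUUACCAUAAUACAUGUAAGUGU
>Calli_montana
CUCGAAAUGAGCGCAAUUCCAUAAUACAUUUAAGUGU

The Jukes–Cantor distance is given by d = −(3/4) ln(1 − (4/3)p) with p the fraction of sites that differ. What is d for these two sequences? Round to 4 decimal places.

Mismatches occur at site 16 (U/A), site 18 (A/U), site 30 (G/U).
p = 3/37 = 0.081081.
d = −0.75 · ln(1 − (4/3)·0.081081) = −0.75 · ln(0.891892) = −0.75 · (-0.114410) = 0.0858.

0.0858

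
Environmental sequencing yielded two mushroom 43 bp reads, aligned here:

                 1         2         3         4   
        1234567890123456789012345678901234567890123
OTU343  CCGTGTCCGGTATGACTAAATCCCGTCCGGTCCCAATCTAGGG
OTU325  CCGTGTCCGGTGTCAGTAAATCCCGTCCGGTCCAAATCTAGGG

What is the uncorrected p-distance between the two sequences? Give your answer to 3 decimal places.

Mismatches occur at site 12 (A→G), site 14 (G→C), site 16 (C→G), site 34 (C→A).
There are 4 differences over 43 sites, so p = 4/43 = 0.093.

0.093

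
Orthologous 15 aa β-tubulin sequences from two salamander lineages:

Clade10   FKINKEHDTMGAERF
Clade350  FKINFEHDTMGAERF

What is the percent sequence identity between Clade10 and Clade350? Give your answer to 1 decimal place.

The sequences differ at position 5 (K/F).
14 of the 15 sites match, so the percent identity is 14/15 × 100 = 93.3%.

93.3%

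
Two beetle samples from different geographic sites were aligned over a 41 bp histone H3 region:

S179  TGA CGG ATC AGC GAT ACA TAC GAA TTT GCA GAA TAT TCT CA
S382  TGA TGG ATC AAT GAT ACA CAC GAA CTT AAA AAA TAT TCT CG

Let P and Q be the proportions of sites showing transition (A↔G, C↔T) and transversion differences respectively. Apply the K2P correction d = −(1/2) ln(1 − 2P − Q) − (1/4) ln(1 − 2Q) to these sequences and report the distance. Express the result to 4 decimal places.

Differing sites — 4:C/T (Ti); 11:G/A (Ti); 12:C/T (Ti); 19:T/C (Ti); 25:T/C (Ti); 28:G/A (Ti); 29:C/A (Tv); 31:G/A (Ti); 41:A/G (Ti).
Of the 9 differences, 8 transitions and 1 transversion over 41 sites: P = 8/41 = 0.195122, Q = 1/41 = 0.024390.
d = −0.5·ln(0.585366) − 0.25·ln(0.951220) = −0.5·(-0.535518) − 0.25·(-0.050010) = 0.2803.

0.2803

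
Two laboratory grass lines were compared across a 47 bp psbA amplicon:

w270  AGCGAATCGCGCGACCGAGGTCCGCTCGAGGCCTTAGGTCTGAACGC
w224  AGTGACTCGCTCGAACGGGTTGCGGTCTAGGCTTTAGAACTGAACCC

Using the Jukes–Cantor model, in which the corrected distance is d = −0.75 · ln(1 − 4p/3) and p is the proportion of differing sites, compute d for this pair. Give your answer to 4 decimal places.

0.3451

Mismatches occur at site 3 (C/T), site 6 (A/C), site 11 (G/T), site 15 (C/A), site 18 (A/G), site 20 (G/T), site 22 (C/G), site 25 (C/G), site 28 (G/T), site 33 (C/T), site 38 (G/A), site 39 (T/A), site 46 (G/C).
p = 13/47 = 0.276596.
d = −0.75 · ln(1 − (4/3)·0.276596) = −0.75 · ln(0.631205) = −0.75 · (-0.460125) = 0.3451.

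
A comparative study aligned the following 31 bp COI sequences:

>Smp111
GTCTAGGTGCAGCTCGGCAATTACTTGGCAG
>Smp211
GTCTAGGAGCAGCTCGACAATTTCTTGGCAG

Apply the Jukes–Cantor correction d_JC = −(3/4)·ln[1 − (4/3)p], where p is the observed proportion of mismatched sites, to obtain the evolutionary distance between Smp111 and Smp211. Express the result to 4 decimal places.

Differing sites — 8:T/A; 17:G/A; 23:A/T.
p = 3/31 = 0.096774.
d = −0.75 · ln(1 − (4/3)·0.096774) = −0.75 · ln(0.870968) = −0.75 · (-0.138150) = 0.1036.

0.1036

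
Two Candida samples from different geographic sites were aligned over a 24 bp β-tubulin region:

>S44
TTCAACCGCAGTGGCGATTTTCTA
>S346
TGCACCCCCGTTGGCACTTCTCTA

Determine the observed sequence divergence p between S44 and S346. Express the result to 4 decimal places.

0.3333

The sequences differ at positions 2 (T/G), 5 (A/C), 8 (G/C), 10 (A/G), 11 (G/T), 16 (G/A), 17 (A/C), 20 (T/C).
There are 8 differences over 24 sites, so p = 8/24 = 0.3333.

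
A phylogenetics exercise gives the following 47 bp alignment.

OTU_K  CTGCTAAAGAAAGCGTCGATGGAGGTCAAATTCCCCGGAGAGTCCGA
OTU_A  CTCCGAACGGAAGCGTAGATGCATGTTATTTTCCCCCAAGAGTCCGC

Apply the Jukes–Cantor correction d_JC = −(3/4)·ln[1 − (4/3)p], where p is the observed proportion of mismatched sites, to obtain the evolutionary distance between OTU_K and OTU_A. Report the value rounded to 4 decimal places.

0.3451

The sequences differ at positions 3 (G/C), 5 (T/G), 8 (A/C), 10 (A/G), 17 (C/A), 22 (G/C), 24 (G/T), 27 (C/T), 29 (A/T), 30 (A/T), 37 (G/C), 38 (G/A), 47 (A/C).
p = 13/47 = 0.276596.
d = −0.75 · ln(1 − (4/3)·0.276596) = −0.75 · ln(0.631205) = −0.75 · (-0.460125) = 0.3451.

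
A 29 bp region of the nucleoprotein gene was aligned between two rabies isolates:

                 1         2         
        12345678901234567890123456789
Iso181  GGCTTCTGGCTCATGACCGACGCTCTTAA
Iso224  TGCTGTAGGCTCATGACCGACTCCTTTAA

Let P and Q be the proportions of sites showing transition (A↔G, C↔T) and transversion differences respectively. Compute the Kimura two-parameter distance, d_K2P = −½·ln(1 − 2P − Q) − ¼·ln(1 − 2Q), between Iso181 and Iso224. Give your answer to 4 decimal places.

The sequences differ at positions 1 (G/T, transversion), 5 (T/G, transversion), 6 (C/T, transition), 7 (T/A, transversion), 22 (G/T, transversion), 24 (T/C, transition), 25 (C/T, transition).
Of the 7 differences, 3 transitions and 4 transversions over 29 sites: P = 3/29 = 0.103448, Q = 4/29 = 0.137931.
d = −0.5·ln(0.655173) − 0.25·ln(0.724138) = −0.5·(-0.422856) − 0.25·(-0.322773) = 0.2921.

0.2921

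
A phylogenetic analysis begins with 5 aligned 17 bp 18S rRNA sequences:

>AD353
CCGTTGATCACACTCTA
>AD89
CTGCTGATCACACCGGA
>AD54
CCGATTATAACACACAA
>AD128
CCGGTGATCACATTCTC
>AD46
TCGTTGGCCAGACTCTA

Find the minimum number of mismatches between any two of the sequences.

Pairwise Hamming distances:
  AD353 vs AD89: 5
  AD353 vs AD54: 5
  AD353 vs AD128: 3
  AD353 vs AD46: 4
  AD89 vs AD54: 7
  AD89 vs AD128: 7
  AD89 vs AD46: 9
  AD54 vs AD128: 7
  AD54 vs AD46: 9
  AD128 vs AD46: 7
The smallest is 3, between AD353 and AD128.

3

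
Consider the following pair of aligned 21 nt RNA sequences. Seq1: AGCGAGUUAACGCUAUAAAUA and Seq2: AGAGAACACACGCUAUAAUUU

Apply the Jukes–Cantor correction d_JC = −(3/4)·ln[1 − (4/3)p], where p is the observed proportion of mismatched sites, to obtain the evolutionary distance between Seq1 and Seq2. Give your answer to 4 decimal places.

0.4408

The sequences differ at positions 3 (C/A), 6 (G/A), 7 (U/C), 8 (U/A), 9 (A/C), 19 (A/U), 21 (A/U).
p = 7/21 = 0.333333.
d = −0.75 · ln(1 − (4/3)·0.333333) = −0.75 · ln(0.555556) = −0.75 · (-0.587786) = 0.4408.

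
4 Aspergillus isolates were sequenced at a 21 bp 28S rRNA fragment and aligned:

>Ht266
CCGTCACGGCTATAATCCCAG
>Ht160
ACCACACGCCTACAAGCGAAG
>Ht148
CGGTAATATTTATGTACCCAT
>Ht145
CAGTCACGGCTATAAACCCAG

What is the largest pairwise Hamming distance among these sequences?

Pairwise Hamming distances:
  Ht266 vs Ht160: 8
  Ht266 vs Ht148: 10
  Ht266 vs Ht145: 2
  Ht160 vs Ht148: 16
  Ht160 vs Ht145: 9
  Ht148 vs Ht145: 9
The largest is 16, between Ht160 and Ht148.

16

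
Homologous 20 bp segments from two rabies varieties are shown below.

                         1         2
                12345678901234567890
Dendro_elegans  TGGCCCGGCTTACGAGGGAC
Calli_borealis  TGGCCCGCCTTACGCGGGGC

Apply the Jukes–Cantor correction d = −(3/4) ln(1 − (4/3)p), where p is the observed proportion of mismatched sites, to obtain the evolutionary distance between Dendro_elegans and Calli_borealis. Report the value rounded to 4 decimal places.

0.1674

The sequences differ at positions 8 (G/C), 15 (A/C), 19 (A/G).
p = 3/20 = 0.150000.
d = −0.75 · ln(1 − (4/3)·0.150000) = −0.75 · ln(0.800000) = −0.75 · (-0.223144) = 0.1674.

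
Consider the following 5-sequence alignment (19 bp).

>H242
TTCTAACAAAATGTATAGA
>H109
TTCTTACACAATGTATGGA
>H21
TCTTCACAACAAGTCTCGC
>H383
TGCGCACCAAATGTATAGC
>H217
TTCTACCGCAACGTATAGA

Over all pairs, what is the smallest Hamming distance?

Pairwise Hamming distances:
  H242 vs H109: 3
  H242 vs H21: 8
  H242 vs H383: 5
  H242 vs H217: 4
  H109 vs H21: 9
  H109 vs H383: 7
  H109 vs H217: 5
  H21 vs H383: 8
  H21 vs H217: 11
  H383 vs H217: 8
The smallest is 3, between H242 and H109.

3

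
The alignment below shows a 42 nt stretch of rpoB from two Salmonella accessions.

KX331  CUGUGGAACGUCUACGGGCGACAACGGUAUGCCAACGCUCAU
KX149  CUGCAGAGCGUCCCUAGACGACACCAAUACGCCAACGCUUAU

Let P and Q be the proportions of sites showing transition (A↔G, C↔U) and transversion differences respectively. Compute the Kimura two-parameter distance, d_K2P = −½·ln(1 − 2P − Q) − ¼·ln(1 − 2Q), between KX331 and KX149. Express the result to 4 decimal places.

Mismatches occur at site 4 (U↔C, transition), site 5 (G↔A, transition), site 8 (A↔G, transition), site 13 (U↔C, transition), site 14 (A↔C, transversion), site 15 (C↔U, transition), site 16 (G↔A, transition), site 18 (G↔A, transition), site 24 (A↔C, transversion), site 26 (G↔A, transition), site 27 (G↔A, transition), site 30 (U↔C, transition), site 40 (C↔U, transition).
Of the 13 differences, 11 transitions and 2 transversions over 42 sites: P = 11/42 = 0.261905, Q = 2/42 = 0.047619.
d = −0.5·ln(0.428571) − 0.25·ln(0.904762) = −0.5·(-0.847299) − 0.25·(-0.100083) = 0.4487.

0.4487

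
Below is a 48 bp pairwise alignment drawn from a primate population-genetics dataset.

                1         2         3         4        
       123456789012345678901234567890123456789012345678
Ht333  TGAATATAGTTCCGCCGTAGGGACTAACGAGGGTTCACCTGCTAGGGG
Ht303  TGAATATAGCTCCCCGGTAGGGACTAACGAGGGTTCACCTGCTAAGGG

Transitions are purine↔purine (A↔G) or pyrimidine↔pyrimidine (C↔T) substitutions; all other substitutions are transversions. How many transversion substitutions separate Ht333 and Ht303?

2

The sequences differ at positions 10 (T/C, transition), 14 (G/C, transversion), 16 (C/G, transversion), 45 (G/A, transition).
Of the 4 differences, 2 transitions and 2 transversions, so the answer is 2.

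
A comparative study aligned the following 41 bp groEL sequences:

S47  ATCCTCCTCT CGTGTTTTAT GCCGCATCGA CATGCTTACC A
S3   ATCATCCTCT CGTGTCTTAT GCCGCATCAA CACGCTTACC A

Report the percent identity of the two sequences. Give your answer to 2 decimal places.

Mismatches occur at site 4 (C/A), site 16 (T/C), site 29 (G/A), site 33 (T/C).
37 of the 41 sites match, so the percent identity is 37/41 × 100 = 90.24%.

90.24%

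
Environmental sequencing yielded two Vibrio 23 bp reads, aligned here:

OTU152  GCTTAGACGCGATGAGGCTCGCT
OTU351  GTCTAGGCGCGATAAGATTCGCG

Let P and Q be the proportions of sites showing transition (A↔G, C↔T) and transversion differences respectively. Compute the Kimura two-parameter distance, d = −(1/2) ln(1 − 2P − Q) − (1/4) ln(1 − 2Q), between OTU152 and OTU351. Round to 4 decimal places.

0.4392

Mismatches occur at site 2 (C↔T, transition), site 3 (T↔C, transition), site 7 (A↔G, transition), site 14 (G↔A, transition), site 17 (G↔A, transition), site 18 (C↔T, transition), site 23 (T↔G, transversion).
Of the 7 differences, 6 transitions and 1 transversion over 23 sites: P = 6/23 = 0.260870, Q = 1/23 = 0.043478.
d = −0.5·ln(0.434782) − 0.25·ln(0.913044) = −0.5·(-0.832911) − 0.25·(-0.090971) = 0.4392.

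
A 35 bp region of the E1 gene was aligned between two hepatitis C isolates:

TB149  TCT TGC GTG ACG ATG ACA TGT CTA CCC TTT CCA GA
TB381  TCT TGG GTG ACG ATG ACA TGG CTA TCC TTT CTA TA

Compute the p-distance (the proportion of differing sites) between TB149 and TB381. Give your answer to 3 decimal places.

Differing sites — 6:C/G; 21:T/G; 25:C/T; 32:C/T; 34:G/T.
There are 5 differences over 35 sites, so p = 5/35 = 0.143.

0.143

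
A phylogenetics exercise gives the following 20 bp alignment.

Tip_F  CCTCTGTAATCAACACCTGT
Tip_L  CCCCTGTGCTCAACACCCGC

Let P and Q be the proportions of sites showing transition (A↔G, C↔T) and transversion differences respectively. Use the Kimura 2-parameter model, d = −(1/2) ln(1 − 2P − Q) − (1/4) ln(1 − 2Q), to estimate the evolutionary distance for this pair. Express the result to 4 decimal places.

0.3253

Mismatches occur at site 3 (T→C, transition), site 8 (A→G, transition), site 9 (A→C, transversion), site 18 (T→C, transition), site 20 (T→C, transition).
Of the 5 differences, 4 transitions and 1 transversion over 20 sites: P = 4/20 = 0.200000, Q = 1/20 = 0.050000.
d = −0.5·ln(0.550000) − 0.25·ln(0.900000) = −0.5·(-0.597837) − 0.25·(-0.105361) = 0.3253.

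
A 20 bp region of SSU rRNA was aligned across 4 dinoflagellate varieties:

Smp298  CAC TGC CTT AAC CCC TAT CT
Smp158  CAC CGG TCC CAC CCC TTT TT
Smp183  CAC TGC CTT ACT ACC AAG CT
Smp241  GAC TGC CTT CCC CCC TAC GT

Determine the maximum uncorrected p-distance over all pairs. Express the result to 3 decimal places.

0.650

Pairwise Hamming distances:
  Smp298 vs Smp158: 8
  Smp298 vs Smp183: 5
  Smp298 vs Smp241: 5
  Smp158 vs Smp183: 13
  Smp158 vs Smp241: 10
  Smp183 vs Smp241: 7
The largest is 13 mismatches, between Smp158 and Smp183; p = 13/20 = 0.650.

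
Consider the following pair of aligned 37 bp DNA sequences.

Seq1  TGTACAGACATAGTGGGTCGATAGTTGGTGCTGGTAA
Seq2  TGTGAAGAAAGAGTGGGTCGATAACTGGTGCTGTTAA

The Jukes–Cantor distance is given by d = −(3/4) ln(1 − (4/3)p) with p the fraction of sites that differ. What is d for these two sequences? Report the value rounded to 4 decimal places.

Differing sites — 4:A/G; 5:C/A; 9:C/A; 11:T/G; 24:G/A; 25:T/C; 34:G/T.
p = 7/37 = 0.189189.
d = −0.75 · ln(1 − (4/3)·0.189189) = −0.75 · ln(0.747748) = −0.75 · (-0.290689) = 0.2180.

0.2180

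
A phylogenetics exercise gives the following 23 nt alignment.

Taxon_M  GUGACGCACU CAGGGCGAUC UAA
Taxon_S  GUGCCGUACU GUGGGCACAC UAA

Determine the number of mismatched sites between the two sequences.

Mismatches occur at site 4 (A→C), site 7 (C→U), site 11 (C→G), site 12 (A→U), site 17 (G→A), site 18 (A→C), site 19 (U→A).
That gives 7 mismatches out of 23 aligned sites, so the Hamming distance is 7.

7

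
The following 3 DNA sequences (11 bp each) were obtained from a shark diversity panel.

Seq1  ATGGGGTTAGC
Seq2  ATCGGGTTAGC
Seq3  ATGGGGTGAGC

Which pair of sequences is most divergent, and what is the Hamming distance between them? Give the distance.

2

Pairwise Hamming distances:
  Seq1 vs Seq2: 1
  Seq1 vs Seq3: 1
  Seq2 vs Seq3: 2
The largest is 2, between Seq2 and Seq3.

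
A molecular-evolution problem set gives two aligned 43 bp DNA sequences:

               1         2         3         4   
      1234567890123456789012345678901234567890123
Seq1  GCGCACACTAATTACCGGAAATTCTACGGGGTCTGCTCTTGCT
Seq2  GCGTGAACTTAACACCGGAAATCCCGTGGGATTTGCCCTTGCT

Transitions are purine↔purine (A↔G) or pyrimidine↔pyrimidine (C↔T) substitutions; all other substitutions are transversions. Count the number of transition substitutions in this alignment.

Mismatches occur at site 4 (C↔T, transition), site 5 (A↔G, transition), site 6 (C↔A, transversion), site 10 (A↔T, transversion), site 12 (T↔A, transversion), site 13 (T↔C, transition), site 23 (T↔C, transition), site 25 (T↔C, transition), site 26 (A↔G, transition), site 27 (C↔T, transition), site 31 (G↔A, transition), site 33 (C↔T, transition), site 37 (T↔C, transition).
Of the 13 differences, 10 transitions and 3 transversions, so the answer is 10.

10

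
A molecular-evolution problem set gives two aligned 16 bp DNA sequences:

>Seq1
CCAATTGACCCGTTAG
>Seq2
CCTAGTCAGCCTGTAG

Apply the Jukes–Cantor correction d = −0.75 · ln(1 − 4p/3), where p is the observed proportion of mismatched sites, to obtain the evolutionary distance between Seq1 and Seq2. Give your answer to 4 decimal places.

The sequences differ at positions 3 (A/T), 5 (T/G), 7 (G/C), 9 (C/G), 12 (G/T), 13 (T/G).
p = 6/16 = 0.375000.
d = −0.75 · ln(1 − (4/3)·0.375000) = −0.75 · ln(0.500000) = −0.75 · (-0.693147) = 0.5199.

0.5199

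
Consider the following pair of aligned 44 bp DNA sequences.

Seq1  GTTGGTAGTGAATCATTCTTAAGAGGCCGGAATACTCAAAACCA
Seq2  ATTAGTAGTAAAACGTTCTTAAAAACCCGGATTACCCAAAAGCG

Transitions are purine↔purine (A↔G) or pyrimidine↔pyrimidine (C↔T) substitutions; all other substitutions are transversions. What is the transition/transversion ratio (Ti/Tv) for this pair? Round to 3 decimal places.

2.000

Differing sites — 1:G/A (Ti); 4:G/A (Ti); 10:G/A (Ti); 13:T/A (Tv); 15:A/G (Ti); 23:G/A (Ti); 25:G/A (Ti); 26:G/C (Tv); 32:A/T (Tv); 36:T/C (Ti); 42:C/G (Tv); 44:A/G (Ti).
Of the 12 differences, 8 transitions and 4 transversions, so Ti/Tv = 8/4 = 2.000.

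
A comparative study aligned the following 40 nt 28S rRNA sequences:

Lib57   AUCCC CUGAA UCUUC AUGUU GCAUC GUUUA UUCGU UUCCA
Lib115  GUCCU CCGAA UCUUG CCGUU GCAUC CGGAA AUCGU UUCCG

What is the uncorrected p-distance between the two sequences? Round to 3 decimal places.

Mismatches occur at site 1 (A/G), site 5 (C/U), site 7 (U/C), site 15 (C/G), site 16 (A/C), site 17 (U/C), site 26 (G/C), site 27 (U/G), site 28 (U/G), site 29 (U/A), site 31 (U/A), site 40 (A/G).
There are 12 differences over 40 sites, so p = 12/40 = 0.300.

0.300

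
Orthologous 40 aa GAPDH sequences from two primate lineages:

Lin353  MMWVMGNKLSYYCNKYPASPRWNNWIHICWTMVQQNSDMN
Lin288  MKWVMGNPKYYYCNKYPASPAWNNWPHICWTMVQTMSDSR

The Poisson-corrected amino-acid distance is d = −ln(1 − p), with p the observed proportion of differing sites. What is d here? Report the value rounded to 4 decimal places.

Differing sites — 2:M/K; 8:K/P; 9:L/K; 10:S/Y; 21:R/A; 26:I/P; 35:Q/T; 36:N/M; 39:M/S; 40:N/R.
p = 10/40 = 0.250000.
d = −ln(1 − 0.250000) = −ln(0.750000) = 0.2877.

0.2877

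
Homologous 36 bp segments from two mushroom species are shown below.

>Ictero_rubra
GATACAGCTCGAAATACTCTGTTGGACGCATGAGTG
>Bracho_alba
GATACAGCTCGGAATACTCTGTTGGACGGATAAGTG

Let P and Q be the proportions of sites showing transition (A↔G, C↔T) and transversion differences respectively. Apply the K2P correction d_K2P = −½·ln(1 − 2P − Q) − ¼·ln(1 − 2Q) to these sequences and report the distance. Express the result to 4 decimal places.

0.0891

The sequences differ at positions 12 (A/G, transition), 29 (C/G, transversion), 32 (G/A, transition).
Of the 3 differences, 2 transitions and 1 transversion over 36 sites: P = 2/36 = 0.055556, Q = 1/36 = 0.027778.
d = −0.5·ln(0.861110) − 0.25·ln(0.944444) = −0.5·(-0.149533) − 0.25·(-0.057159) = 0.0891.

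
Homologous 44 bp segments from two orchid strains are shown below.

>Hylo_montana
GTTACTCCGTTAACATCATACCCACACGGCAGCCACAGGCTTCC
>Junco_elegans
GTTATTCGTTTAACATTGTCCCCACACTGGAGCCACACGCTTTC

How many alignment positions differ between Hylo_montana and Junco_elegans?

Mismatches occur at site 5 (C↔T), site 8 (C↔G), site 9 (G↔T), site 17 (C↔T), site 18 (A↔G), site 20 (A↔C), site 28 (G↔T), site 30 (C↔G), site 38 (G↔C), site 43 (C↔T).
That gives 10 mismatches out of 44 aligned sites, so the Hamming distance is 10.

10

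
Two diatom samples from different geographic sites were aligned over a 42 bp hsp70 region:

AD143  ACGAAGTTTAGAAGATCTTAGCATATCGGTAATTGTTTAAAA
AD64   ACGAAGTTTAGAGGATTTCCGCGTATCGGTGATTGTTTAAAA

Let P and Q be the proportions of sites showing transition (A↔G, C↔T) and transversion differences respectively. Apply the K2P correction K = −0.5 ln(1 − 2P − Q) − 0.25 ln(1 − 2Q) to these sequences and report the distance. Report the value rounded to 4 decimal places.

The sequences differ at positions 13 (A/G, transition), 17 (C/T, transition), 19 (T/C, transition), 20 (A/C, transversion), 23 (A/G, transition), 31 (A/G, transition).
Of the 6 differences, 5 transitions and 1 transversion over 42 sites: P = 5/42 = 0.119048, Q = 1/42 = 0.023810.
d = −0.5·ln(0.738094) − 0.25·ln(0.952380) = −0.5·(-0.303684) − 0.25·(-0.048791) = 0.1640.

0.1640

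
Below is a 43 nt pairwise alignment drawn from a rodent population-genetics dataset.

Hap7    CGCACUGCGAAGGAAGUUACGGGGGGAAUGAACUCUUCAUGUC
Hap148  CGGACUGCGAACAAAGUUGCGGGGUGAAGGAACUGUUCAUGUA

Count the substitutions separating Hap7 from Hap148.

Mismatches occur at site 3 (C/G), site 12 (G/C), site 13 (G/A), site 19 (A/G), site 25 (G/U), site 29 (U/G), site 35 (C/G), site 43 (C/A).
That gives 8 mismatches out of 43 aligned sites, so the Hamming distance is 8.

8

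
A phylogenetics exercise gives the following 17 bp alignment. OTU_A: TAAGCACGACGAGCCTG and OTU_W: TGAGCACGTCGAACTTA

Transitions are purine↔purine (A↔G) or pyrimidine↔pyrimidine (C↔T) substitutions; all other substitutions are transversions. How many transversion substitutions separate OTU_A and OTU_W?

1

The sequences differ at positions 2 (A/G, transition), 9 (A/T, transversion), 13 (G/A, transition), 15 (C/T, transition), 17 (G/A, transition).
Of the 5 differences, 4 transitions and 1 transversion, so the answer is 1.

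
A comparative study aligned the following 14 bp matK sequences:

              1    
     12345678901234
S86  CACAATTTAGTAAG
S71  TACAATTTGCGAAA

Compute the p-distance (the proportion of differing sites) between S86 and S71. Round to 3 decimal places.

0.357

Differing sites — 1:C/T; 9:A/G; 10:G/C; 11:T/G; 14:G/A.
There are 5 differences over 14 sites, so p = 5/14 = 0.357.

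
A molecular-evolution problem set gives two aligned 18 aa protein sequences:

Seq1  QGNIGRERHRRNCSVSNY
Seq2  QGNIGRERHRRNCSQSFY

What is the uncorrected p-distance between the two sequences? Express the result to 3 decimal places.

0.111

The sequences differ at positions 15 (V/Q), 17 (N/F).
There are 2 differences over 18 sites, so p = 2/18 = 0.111.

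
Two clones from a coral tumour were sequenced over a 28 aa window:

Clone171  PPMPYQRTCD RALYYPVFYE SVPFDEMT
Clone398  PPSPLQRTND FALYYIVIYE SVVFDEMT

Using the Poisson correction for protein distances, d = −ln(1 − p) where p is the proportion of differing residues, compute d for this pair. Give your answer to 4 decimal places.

Differing sites — 3:M/S; 5:Y/L; 9:C/N; 11:R/F; 16:P/I; 18:F/I; 23:P/V.
p = 7/28 = 0.250000.
d = −ln(1 − 0.250000) = −ln(0.750000) = 0.2877.

0.2877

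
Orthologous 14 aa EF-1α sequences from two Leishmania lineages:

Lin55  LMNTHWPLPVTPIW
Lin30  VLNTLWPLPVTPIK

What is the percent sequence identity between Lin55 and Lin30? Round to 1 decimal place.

71.4%

Differing sites — 1:L/V; 2:M/L; 5:H/L; 14:W/K.
10 of the 14 sites match, so the percent identity is 10/14 × 100 = 71.4%.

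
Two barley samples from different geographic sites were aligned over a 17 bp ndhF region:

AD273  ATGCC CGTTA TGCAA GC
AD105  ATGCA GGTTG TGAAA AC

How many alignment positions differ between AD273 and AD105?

The sequences differ at positions 5 (C/A), 6 (C/G), 10 (A/G), 13 (C/A), 16 (G/A).
That gives 5 mismatches out of 17 aligned sites, so the Hamming distance is 5.

5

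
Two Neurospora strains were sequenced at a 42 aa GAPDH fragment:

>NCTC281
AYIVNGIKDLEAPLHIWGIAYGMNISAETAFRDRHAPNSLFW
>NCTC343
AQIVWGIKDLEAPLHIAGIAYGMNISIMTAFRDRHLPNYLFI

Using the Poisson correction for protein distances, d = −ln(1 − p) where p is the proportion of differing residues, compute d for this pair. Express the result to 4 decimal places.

Differing sites — 2:Y/Q; 5:N/W; 17:W/A; 27:A/I; 28:E/M; 36:A/L; 39:S/Y; 42:W/I.
p = 8/42 = 0.190476.
d = −ln(1 − 0.190476) = −ln(0.809524) = 0.2113.

0.2113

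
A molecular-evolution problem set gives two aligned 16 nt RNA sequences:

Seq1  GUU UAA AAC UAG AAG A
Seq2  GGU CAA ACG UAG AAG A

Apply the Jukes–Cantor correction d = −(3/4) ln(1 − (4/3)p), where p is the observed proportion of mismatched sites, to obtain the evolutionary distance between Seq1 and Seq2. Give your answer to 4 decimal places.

Mismatches occur at site 2 (U/G), site 4 (U/C), site 8 (A/C), site 9 (C/G).
p = 4/16 = 0.250000.
d = −0.75 · ln(1 − (4/3)·0.250000) = −0.75 · ln(0.666667) = −0.75 · (-0.405465) = 0.3041.

0.3041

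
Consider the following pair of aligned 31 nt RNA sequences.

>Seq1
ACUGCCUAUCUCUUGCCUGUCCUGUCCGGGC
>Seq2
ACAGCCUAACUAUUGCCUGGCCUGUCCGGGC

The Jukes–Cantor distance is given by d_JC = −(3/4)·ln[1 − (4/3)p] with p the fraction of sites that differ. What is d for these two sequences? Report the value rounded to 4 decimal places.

Differing sites — 3:U/A; 9:U/A; 12:C/A; 20:U/G.
p = 4/31 = 0.129032.
d = −0.75 · ln(1 − (4/3)·0.129032) = −0.75 · ln(0.827957) = −0.75 · (-0.188794) = 0.1416.

0.1416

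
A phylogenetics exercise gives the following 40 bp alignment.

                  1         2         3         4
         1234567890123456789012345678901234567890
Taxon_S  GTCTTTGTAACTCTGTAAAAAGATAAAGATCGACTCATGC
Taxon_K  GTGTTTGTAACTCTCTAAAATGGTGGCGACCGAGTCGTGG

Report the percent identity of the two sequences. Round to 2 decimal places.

Differing sites — 3:C/G; 15:G/C; 21:A/T; 23:A/G; 25:A/G; 26:A/G; 27:A/C; 30:T/C; 34:C/G; 37:A/G; 40:C/G.
29 of the 40 sites match, so the percent identity is 29/40 × 100 = 72.50%.

72.50%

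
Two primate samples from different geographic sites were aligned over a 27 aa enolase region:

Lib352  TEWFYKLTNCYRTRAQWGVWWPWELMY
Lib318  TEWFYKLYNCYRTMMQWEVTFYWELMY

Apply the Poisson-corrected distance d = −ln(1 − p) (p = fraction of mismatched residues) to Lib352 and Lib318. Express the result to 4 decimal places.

The sequences differ at positions 8 (T/Y), 14 (R/M), 15 (A/M), 18 (G/E), 20 (W/T), 21 (W/F), 22 (P/Y).
p = 7/27 = 0.259259.
d = −ln(1 − 0.259259) = −ln(0.740741) = 0.3001.

0.3001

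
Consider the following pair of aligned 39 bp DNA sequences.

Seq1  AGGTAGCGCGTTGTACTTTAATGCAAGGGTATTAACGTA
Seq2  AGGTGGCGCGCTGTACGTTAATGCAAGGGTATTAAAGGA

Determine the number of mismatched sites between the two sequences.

Mismatches occur at site 5 (A→G), site 11 (T→C), site 17 (T→G), site 36 (C→A), site 38 (T→G).
That gives 5 mismatches out of 39 aligned sites, so the Hamming distance is 5.

5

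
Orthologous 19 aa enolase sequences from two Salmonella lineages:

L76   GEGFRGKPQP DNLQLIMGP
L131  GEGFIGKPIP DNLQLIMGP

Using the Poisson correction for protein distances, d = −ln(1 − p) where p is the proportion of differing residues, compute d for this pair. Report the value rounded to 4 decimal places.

0.1112

Differing sites — 5:R/I; 9:Q/I.
p = 2/19 = 0.105263.
d = −ln(1 − 0.105263) = −ln(0.894737) = 0.1112.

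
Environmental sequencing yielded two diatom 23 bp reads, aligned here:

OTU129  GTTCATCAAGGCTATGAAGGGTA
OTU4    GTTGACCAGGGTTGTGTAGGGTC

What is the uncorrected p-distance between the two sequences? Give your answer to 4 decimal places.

The sequences differ at positions 4 (C/G), 6 (T/C), 9 (A/G), 12 (C/T), 14 (A/G), 17 (A/T), 23 (A/C).
There are 7 differences over 23 sites, so p = 7/23 = 0.3043.

0.3043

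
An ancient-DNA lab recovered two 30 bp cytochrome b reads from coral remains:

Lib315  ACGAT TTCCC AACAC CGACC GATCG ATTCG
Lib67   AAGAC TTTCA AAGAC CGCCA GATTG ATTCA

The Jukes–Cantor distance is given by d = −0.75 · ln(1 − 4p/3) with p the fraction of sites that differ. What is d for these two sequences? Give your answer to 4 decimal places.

Differing sites — 2:C/A; 5:T/C; 8:C/T; 10:C/A; 13:C/G; 18:A/C; 20:C/A; 24:C/T; 30:G/A.
p = 9/30 = 0.300000.
d = −0.75 · ln(1 − (4/3)·0.300000) = −0.75 · ln(0.600000) = −0.75 · (-0.510826) = 0.3831.

0.3831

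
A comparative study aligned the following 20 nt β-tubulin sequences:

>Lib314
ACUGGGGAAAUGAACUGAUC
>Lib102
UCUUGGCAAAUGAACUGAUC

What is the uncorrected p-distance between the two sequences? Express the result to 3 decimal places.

0.150

The sequences differ at positions 1 (A/U), 4 (G/U), 7 (G/C).
There are 3 differences over 20 sites, so p = 3/20 = 0.150.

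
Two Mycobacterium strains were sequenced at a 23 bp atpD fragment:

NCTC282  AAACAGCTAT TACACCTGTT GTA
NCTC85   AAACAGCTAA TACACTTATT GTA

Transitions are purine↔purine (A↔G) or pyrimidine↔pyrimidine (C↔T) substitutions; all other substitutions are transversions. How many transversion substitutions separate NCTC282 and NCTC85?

Differing sites — 10:T/A (Tv); 16:C/T (Ti); 18:G/A (Ti).
Of the 3 differences, 2 transitions and 1 transversion, so the answer is 1.

1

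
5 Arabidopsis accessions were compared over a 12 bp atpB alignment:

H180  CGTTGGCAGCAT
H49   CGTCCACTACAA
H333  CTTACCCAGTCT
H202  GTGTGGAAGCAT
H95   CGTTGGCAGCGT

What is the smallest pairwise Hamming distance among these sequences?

Pairwise Hamming distances:
  H180 vs H49: 6
  H180 vs H333: 6
  H180 vs H202: 4
  H180 vs H95: 1
  H49 vs H333: 8
  H49 vs H202: 10
  H49 vs H95: 7
  H333 vs H202: 8
  H333 vs H95: 6
  H202 vs H95: 5
The smallest is 1, between H180 and H95.

1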